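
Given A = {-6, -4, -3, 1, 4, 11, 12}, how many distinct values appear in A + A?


A + A = {a + a' : a, a' ∈ A}; |A| = 7.
General bounds: 2|A| - 1 ≤ |A + A| ≤ |A|(|A|+1)/2, i.e. 13 ≤ |A + A| ≤ 28.
Lower bound 2|A|-1 is attained iff A is an arithmetic progression.
Enumerate sums a + a' for a ≤ a' (symmetric, so this suffices):
a = -6: -6+-6=-12, -6+-4=-10, -6+-3=-9, -6+1=-5, -6+4=-2, -6+11=5, -6+12=6
a = -4: -4+-4=-8, -4+-3=-7, -4+1=-3, -4+4=0, -4+11=7, -4+12=8
a = -3: -3+-3=-6, -3+1=-2, -3+4=1, -3+11=8, -3+12=9
a = 1: 1+1=2, 1+4=5, 1+11=12, 1+12=13
a = 4: 4+4=8, 4+11=15, 4+12=16
a = 11: 11+11=22, 11+12=23
a = 12: 12+12=24
Distinct sums: {-12, -10, -9, -8, -7, -6, -5, -3, -2, 0, 1, 2, 5, 6, 7, 8, 9, 12, 13, 15, 16, 22, 23, 24}
|A + A| = 24

|A + A| = 24


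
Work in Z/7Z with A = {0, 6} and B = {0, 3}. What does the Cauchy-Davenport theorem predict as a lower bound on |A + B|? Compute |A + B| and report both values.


Cauchy-Davenport: |A + B| ≥ min(p, |A| + |B| - 1) for A, B nonempty in Z/pZ.
|A| = 2, |B| = 2, p = 7.
CD lower bound = min(7, 2 + 2 - 1) = min(7, 3) = 3.
Compute A + B mod 7 directly:
a = 0: 0+0=0, 0+3=3
a = 6: 6+0=6, 6+3=2
A + B = {0, 2, 3, 6}, so |A + B| = 4.
Verify: 4 ≥ 3? Yes ✓.

CD lower bound = 3, actual |A + B| = 4.


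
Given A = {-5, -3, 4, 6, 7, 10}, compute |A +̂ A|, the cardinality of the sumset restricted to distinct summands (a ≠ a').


Restricted sumset: A +̂ A = {a + a' : a ∈ A, a' ∈ A, a ≠ a'}.
Equivalently, take A + A and drop any sum 2a that is achievable ONLY as a + a for a ∈ A (i.e. sums representable only with equal summands).
Enumerate pairs (a, a') with a < a' (symmetric, so each unordered pair gives one sum; this covers all a ≠ a'):
  -5 + -3 = -8
  -5 + 4 = -1
  -5 + 6 = 1
  -5 + 7 = 2
  -5 + 10 = 5
  -3 + 4 = 1
  -3 + 6 = 3
  -3 + 7 = 4
  -3 + 10 = 7
  4 + 6 = 10
  4 + 7 = 11
  4 + 10 = 14
  6 + 7 = 13
  6 + 10 = 16
  7 + 10 = 17
Collected distinct sums: {-8, -1, 1, 2, 3, 4, 5, 7, 10, 11, 13, 14, 16, 17}
|A +̂ A| = 14
(Reference bound: |A +̂ A| ≥ 2|A| - 3 for |A| ≥ 2, with |A| = 6 giving ≥ 9.)

|A +̂ A| = 14


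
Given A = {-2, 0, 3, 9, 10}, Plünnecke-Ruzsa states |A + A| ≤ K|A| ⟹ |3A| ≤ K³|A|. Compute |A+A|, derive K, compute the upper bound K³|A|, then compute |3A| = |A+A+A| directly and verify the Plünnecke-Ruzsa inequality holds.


|A| = 5.
Step 1: Compute A + A by enumerating all 25 pairs.
A + A = {-4, -2, 0, 1, 3, 6, 7, 8, 9, 10, 12, 13, 18, 19, 20}, so |A + A| = 15.
Step 2: Doubling constant K = |A + A|/|A| = 15/5 = 15/5 ≈ 3.0000.
Step 3: Plünnecke-Ruzsa gives |3A| ≤ K³·|A| = (3.0000)³ · 5 ≈ 135.0000.
Step 4: Compute 3A = A + A + A directly by enumerating all triples (a,b,c) ∈ A³; |3A| = 30.
Step 5: Check 30 ≤ 135.0000? Yes ✓.

K = 15/5, Plünnecke-Ruzsa bound K³|A| ≈ 135.0000, |3A| = 30, inequality holds.


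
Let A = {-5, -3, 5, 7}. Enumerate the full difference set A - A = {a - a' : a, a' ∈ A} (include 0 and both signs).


A - A = {a - a' : a, a' ∈ A}.
Compute a - a' for each ordered pair (a, a'):
a = -5: -5--5=0, -5--3=-2, -5-5=-10, -5-7=-12
a = -3: -3--5=2, -3--3=0, -3-5=-8, -3-7=-10
a = 5: 5--5=10, 5--3=8, 5-5=0, 5-7=-2
a = 7: 7--5=12, 7--3=10, 7-5=2, 7-7=0
Collecting distinct values (and noting 0 appears from a-a):
A - A = {-12, -10, -8, -2, 0, 2, 8, 10, 12}
|A - A| = 9

A - A = {-12, -10, -8, -2, 0, 2, 8, 10, 12}


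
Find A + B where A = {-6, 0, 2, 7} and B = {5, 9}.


A + B = {a + b : a ∈ A, b ∈ B}.
Enumerate all |A|·|B| = 4·2 = 8 pairs (a, b) and collect distinct sums.
a = -6: -6+5=-1, -6+9=3
a = 0: 0+5=5, 0+9=9
a = 2: 2+5=7, 2+9=11
a = 7: 7+5=12, 7+9=16
Collecting distinct sums: A + B = {-1, 3, 5, 7, 9, 11, 12, 16}
|A + B| = 8

A + B = {-1, 3, 5, 7, 9, 11, 12, 16}


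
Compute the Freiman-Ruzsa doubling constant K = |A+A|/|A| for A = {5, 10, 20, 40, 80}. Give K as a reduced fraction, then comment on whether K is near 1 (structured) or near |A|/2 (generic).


|A| = 5.
Compute A + A by enumerating all 25 pairs.
A + A = {10, 15, 20, 25, 30, 40, 45, 50, 60, 80, 85, 90, 100, 120, 160}, so |A + A| = 15.
K = |A + A| / |A| = 15/5 = 3/1 ≈ 3.0000.
Reference: AP of size 5 gives K = 9/5 ≈ 1.8000; a fully generic set of size 5 gives K ≈ 3.0000.

|A| = 5, |A + A| = 15, K = 15/5 = 3/1.


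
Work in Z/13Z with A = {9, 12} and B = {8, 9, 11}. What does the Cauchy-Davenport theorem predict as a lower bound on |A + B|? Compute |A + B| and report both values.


Cauchy-Davenport: |A + B| ≥ min(p, |A| + |B| - 1) for A, B nonempty in Z/pZ.
|A| = 2, |B| = 3, p = 13.
CD lower bound = min(13, 2 + 3 - 1) = min(13, 4) = 4.
Compute A + B mod 13 directly:
a = 9: 9+8=4, 9+9=5, 9+11=7
a = 12: 12+8=7, 12+9=8, 12+11=10
A + B = {4, 5, 7, 8, 10}, so |A + B| = 5.
Verify: 5 ≥ 4? Yes ✓.

CD lower bound = 4, actual |A + B| = 5.


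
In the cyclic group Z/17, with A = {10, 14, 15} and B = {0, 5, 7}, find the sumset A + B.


Work in Z/17Z: reduce every sum a + b modulo 17.
Enumerate all 9 pairs:
a = 10: 10+0=10, 10+5=15, 10+7=0
a = 14: 14+0=14, 14+5=2, 14+7=4
a = 15: 15+0=15, 15+5=3, 15+7=5
Distinct residues collected: {0, 2, 3, 4, 5, 10, 14, 15}
|A + B| = 8 (out of 17 total residues).

A + B = {0, 2, 3, 4, 5, 10, 14, 15}


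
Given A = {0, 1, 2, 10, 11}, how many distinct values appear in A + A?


A + A = {a + a' : a, a' ∈ A}; |A| = 5.
General bounds: 2|A| - 1 ≤ |A + A| ≤ |A|(|A|+1)/2, i.e. 9 ≤ |A + A| ≤ 15.
Lower bound 2|A|-1 is attained iff A is an arithmetic progression.
Enumerate sums a + a' for a ≤ a' (symmetric, so this suffices):
a = 0: 0+0=0, 0+1=1, 0+2=2, 0+10=10, 0+11=11
a = 1: 1+1=2, 1+2=3, 1+10=11, 1+11=12
a = 2: 2+2=4, 2+10=12, 2+11=13
a = 10: 10+10=20, 10+11=21
a = 11: 11+11=22
Distinct sums: {0, 1, 2, 3, 4, 10, 11, 12, 13, 20, 21, 22}
|A + A| = 12

|A + A| = 12


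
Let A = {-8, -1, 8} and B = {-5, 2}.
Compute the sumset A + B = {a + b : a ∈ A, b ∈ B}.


A + B = {a + b : a ∈ A, b ∈ B}.
Enumerate all |A|·|B| = 3·2 = 6 pairs (a, b) and collect distinct sums.
a = -8: -8+-5=-13, -8+2=-6
a = -1: -1+-5=-6, -1+2=1
a = 8: 8+-5=3, 8+2=10
Collecting distinct sums: A + B = {-13, -6, 1, 3, 10}
|A + B| = 5

A + B = {-13, -6, 1, 3, 10}


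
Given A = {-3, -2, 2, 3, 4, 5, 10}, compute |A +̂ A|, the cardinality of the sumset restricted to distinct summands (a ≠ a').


Restricted sumset: A +̂ A = {a + a' : a ∈ A, a' ∈ A, a ≠ a'}.
Equivalently, take A + A and drop any sum 2a that is achievable ONLY as a + a for a ∈ A (i.e. sums representable only with equal summands).
Enumerate pairs (a, a') with a < a' (symmetric, so each unordered pair gives one sum; this covers all a ≠ a'):
  -3 + -2 = -5
  -3 + 2 = -1
  -3 + 3 = 0
  -3 + 4 = 1
  -3 + 5 = 2
  -3 + 10 = 7
  -2 + 2 = 0
  -2 + 3 = 1
  -2 + 4 = 2
  -2 + 5 = 3
  -2 + 10 = 8
  2 + 3 = 5
  2 + 4 = 6
  2 + 5 = 7
  2 + 10 = 12
  3 + 4 = 7
  3 + 5 = 8
  3 + 10 = 13
  4 + 5 = 9
  4 + 10 = 14
  5 + 10 = 15
Collected distinct sums: {-5, -1, 0, 1, 2, 3, 5, 6, 7, 8, 9, 12, 13, 14, 15}
|A +̂ A| = 15
(Reference bound: |A +̂ A| ≥ 2|A| - 3 for |A| ≥ 2, with |A| = 7 giving ≥ 11.)

|A +̂ A| = 15


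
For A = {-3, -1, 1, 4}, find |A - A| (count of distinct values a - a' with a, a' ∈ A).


A - A = {a - a' : a, a' ∈ A}; |A| = 4.
Bounds: 2|A|-1 ≤ |A - A| ≤ |A|² - |A| + 1, i.e. 7 ≤ |A - A| ≤ 13.
Note: 0 ∈ A - A always (from a - a). The set is symmetric: if d ∈ A - A then -d ∈ A - A.
Enumerate nonzero differences d = a - a' with a > a' (then include -d):
Positive differences: {2, 3, 4, 5, 7}
Full difference set: {0} ∪ (positive diffs) ∪ (negative diffs).
|A - A| = 1 + 2·5 = 11 (matches direct enumeration: 11).

|A - A| = 11


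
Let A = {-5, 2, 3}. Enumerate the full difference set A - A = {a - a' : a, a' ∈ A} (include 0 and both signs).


A - A = {a - a' : a, a' ∈ A}.
Compute a - a' for each ordered pair (a, a'):
a = -5: -5--5=0, -5-2=-7, -5-3=-8
a = 2: 2--5=7, 2-2=0, 2-3=-1
a = 3: 3--5=8, 3-2=1, 3-3=0
Collecting distinct values (and noting 0 appears from a-a):
A - A = {-8, -7, -1, 0, 1, 7, 8}
|A - A| = 7

A - A = {-8, -7, -1, 0, 1, 7, 8}


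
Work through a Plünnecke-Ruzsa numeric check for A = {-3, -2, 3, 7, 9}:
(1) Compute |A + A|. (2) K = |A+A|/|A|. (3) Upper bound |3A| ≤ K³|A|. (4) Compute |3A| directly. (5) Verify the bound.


|A| = 5.
Step 1: Compute A + A by enumerating all 25 pairs.
A + A = {-6, -5, -4, 0, 1, 4, 5, 6, 7, 10, 12, 14, 16, 18}, so |A + A| = 14.
Step 2: Doubling constant K = |A + A|/|A| = 14/5 = 14/5 ≈ 2.8000.
Step 3: Plünnecke-Ruzsa gives |3A| ≤ K³·|A| = (2.8000)³ · 5 ≈ 109.7600.
Step 4: Compute 3A = A + A + A directly by enumerating all triples (a,b,c) ∈ A³; |3A| = 28.
Step 5: Check 28 ≤ 109.7600? Yes ✓.

K = 14/5, Plünnecke-Ruzsa bound K³|A| ≈ 109.7600, |3A| = 28, inequality holds.


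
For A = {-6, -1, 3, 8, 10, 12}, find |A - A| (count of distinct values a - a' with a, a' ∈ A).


A - A = {a - a' : a, a' ∈ A}; |A| = 6.
Bounds: 2|A|-1 ≤ |A - A| ≤ |A|² - |A| + 1, i.e. 11 ≤ |A - A| ≤ 31.
Note: 0 ∈ A - A always (from a - a). The set is symmetric: if d ∈ A - A then -d ∈ A - A.
Enumerate nonzero differences d = a - a' with a > a' (then include -d):
Positive differences: {2, 4, 5, 7, 9, 11, 13, 14, 16, 18}
Full difference set: {0} ∪ (positive diffs) ∪ (negative diffs).
|A - A| = 1 + 2·10 = 21 (matches direct enumeration: 21).

|A - A| = 21


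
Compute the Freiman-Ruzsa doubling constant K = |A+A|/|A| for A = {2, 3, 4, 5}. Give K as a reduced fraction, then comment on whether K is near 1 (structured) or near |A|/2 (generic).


|A| = 4.
Compute A + A by enumerating all 16 pairs.
A + A = {4, 5, 6, 7, 8, 9, 10}, so |A + A| = 7.
K = |A + A| / |A| = 7/4 (already in lowest terms) ≈ 1.7500.
Reference: AP of size 4 gives K = 7/4 ≈ 1.7500; a fully generic set of size 4 gives K ≈ 2.5000.

|A| = 4, |A + A| = 7, K = 7/4.


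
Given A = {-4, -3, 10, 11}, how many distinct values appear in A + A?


A + A = {a + a' : a, a' ∈ A}; |A| = 4.
General bounds: 2|A| - 1 ≤ |A + A| ≤ |A|(|A|+1)/2, i.e. 7 ≤ |A + A| ≤ 10.
Lower bound 2|A|-1 is attained iff A is an arithmetic progression.
Enumerate sums a + a' for a ≤ a' (symmetric, so this suffices):
a = -4: -4+-4=-8, -4+-3=-7, -4+10=6, -4+11=7
a = -3: -3+-3=-6, -3+10=7, -3+11=8
a = 10: 10+10=20, 10+11=21
a = 11: 11+11=22
Distinct sums: {-8, -7, -6, 6, 7, 8, 20, 21, 22}
|A + A| = 9

|A + A| = 9


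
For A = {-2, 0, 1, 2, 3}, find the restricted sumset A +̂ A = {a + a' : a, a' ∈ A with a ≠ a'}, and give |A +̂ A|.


Restricted sumset: A +̂ A = {a + a' : a ∈ A, a' ∈ A, a ≠ a'}.
Equivalently, take A + A and drop any sum 2a that is achievable ONLY as a + a for a ∈ A (i.e. sums representable only with equal summands).
Enumerate pairs (a, a') with a < a' (symmetric, so each unordered pair gives one sum; this covers all a ≠ a'):
  -2 + 0 = -2
  -2 + 1 = -1
  -2 + 2 = 0
  -2 + 3 = 1
  0 + 1 = 1
  0 + 2 = 2
  0 + 3 = 3
  1 + 2 = 3
  1 + 3 = 4
  2 + 3 = 5
Collected distinct sums: {-2, -1, 0, 1, 2, 3, 4, 5}
|A +̂ A| = 8
(Reference bound: |A +̂ A| ≥ 2|A| - 3 for |A| ≥ 2, with |A| = 5 giving ≥ 7.)

|A +̂ A| = 8


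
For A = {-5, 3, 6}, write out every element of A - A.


A - A = {a - a' : a, a' ∈ A}.
Compute a - a' for each ordered pair (a, a'):
a = -5: -5--5=0, -5-3=-8, -5-6=-11
a = 3: 3--5=8, 3-3=0, 3-6=-3
a = 6: 6--5=11, 6-3=3, 6-6=0
Collecting distinct values (and noting 0 appears from a-a):
A - A = {-11, -8, -3, 0, 3, 8, 11}
|A - A| = 7

A - A = {-11, -8, -3, 0, 3, 8, 11}


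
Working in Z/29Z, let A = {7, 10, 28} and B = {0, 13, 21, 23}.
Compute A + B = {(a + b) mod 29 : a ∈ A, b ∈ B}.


Work in Z/29Z: reduce every sum a + b modulo 29.
Enumerate all 12 pairs:
a = 7: 7+0=7, 7+13=20, 7+21=28, 7+23=1
a = 10: 10+0=10, 10+13=23, 10+21=2, 10+23=4
a = 28: 28+0=28, 28+13=12, 28+21=20, 28+23=22
Distinct residues collected: {1, 2, 4, 7, 10, 12, 20, 22, 23, 28}
|A + B| = 10 (out of 29 total residues).

A + B = {1, 2, 4, 7, 10, 12, 20, 22, 23, 28}


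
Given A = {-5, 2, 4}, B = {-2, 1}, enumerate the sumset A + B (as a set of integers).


A + B = {a + b : a ∈ A, b ∈ B}.
Enumerate all |A|·|B| = 3·2 = 6 pairs (a, b) and collect distinct sums.
a = -5: -5+-2=-7, -5+1=-4
a = 2: 2+-2=0, 2+1=3
a = 4: 4+-2=2, 4+1=5
Collecting distinct sums: A + B = {-7, -4, 0, 2, 3, 5}
|A + B| = 6

A + B = {-7, -4, 0, 2, 3, 5}


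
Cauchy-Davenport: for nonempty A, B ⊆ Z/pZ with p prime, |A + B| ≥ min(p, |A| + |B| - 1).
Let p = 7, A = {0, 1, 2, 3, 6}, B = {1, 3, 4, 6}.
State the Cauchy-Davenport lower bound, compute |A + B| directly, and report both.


Cauchy-Davenport: |A + B| ≥ min(p, |A| + |B| - 1) for A, B nonempty in Z/pZ.
|A| = 5, |B| = 4, p = 7.
CD lower bound = min(7, 5 + 4 - 1) = min(7, 8) = 7.
Compute A + B mod 7 directly:
a = 0: 0+1=1, 0+3=3, 0+4=4, 0+6=6
a = 1: 1+1=2, 1+3=4, 1+4=5, 1+6=0
a = 2: 2+1=3, 2+3=5, 2+4=6, 2+6=1
a = 3: 3+1=4, 3+3=6, 3+4=0, 3+6=2
a = 6: 6+1=0, 6+3=2, 6+4=3, 6+6=5
A + B = {0, 1, 2, 3, 4, 5, 6}, so |A + B| = 7.
Verify: 7 ≥ 7? Yes ✓.

CD lower bound = 7, actual |A + B| = 7.


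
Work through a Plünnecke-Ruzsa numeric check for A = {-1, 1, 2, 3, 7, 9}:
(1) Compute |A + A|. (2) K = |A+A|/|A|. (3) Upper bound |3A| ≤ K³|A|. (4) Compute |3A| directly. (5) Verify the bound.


|A| = 6.
Step 1: Compute A + A by enumerating all 36 pairs.
A + A = {-2, 0, 1, 2, 3, 4, 5, 6, 8, 9, 10, 11, 12, 14, 16, 18}, so |A + A| = 16.
Step 2: Doubling constant K = |A + A|/|A| = 16/6 = 16/6 ≈ 2.6667.
Step 3: Plünnecke-Ruzsa gives |3A| ≤ K³·|A| = (2.6667)³ · 6 ≈ 113.7778.
Step 4: Compute 3A = A + A + A directly by enumerating all triples (a,b,c) ∈ A³; |3A| = 27.
Step 5: Check 27 ≤ 113.7778? Yes ✓.

K = 16/6, Plünnecke-Ruzsa bound K³|A| ≈ 113.7778, |3A| = 27, inequality holds.


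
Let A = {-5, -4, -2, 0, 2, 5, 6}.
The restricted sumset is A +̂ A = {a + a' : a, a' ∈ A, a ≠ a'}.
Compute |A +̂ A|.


Restricted sumset: A +̂ A = {a + a' : a ∈ A, a' ∈ A, a ≠ a'}.
Equivalently, take A + A and drop any sum 2a that is achievable ONLY as a + a for a ∈ A (i.e. sums representable only with equal summands).
Enumerate pairs (a, a') with a < a' (symmetric, so each unordered pair gives one sum; this covers all a ≠ a'):
  -5 + -4 = -9
  -5 + -2 = -7
  -5 + 0 = -5
  -5 + 2 = -3
  -5 + 5 = 0
  -5 + 6 = 1
  -4 + -2 = -6
  -4 + 0 = -4
  -4 + 2 = -2
  -4 + 5 = 1
  -4 + 6 = 2
  -2 + 0 = -2
  -2 + 2 = 0
  -2 + 5 = 3
  -2 + 6 = 4
  0 + 2 = 2
  0 + 5 = 5
  0 + 6 = 6
  2 + 5 = 7
  2 + 6 = 8
  5 + 6 = 11
Collected distinct sums: {-9, -7, -6, -5, -4, -3, -2, 0, 1, 2, 3, 4, 5, 6, 7, 8, 11}
|A +̂ A| = 17
(Reference bound: |A +̂ A| ≥ 2|A| - 3 for |A| ≥ 2, with |A| = 7 giving ≥ 11.)

|A +̂ A| = 17


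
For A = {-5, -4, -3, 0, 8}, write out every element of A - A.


A - A = {a - a' : a, a' ∈ A}.
Compute a - a' for each ordered pair (a, a'):
a = -5: -5--5=0, -5--4=-1, -5--3=-2, -5-0=-5, -5-8=-13
a = -4: -4--5=1, -4--4=0, -4--3=-1, -4-0=-4, -4-8=-12
a = -3: -3--5=2, -3--4=1, -3--3=0, -3-0=-3, -3-8=-11
a = 0: 0--5=5, 0--4=4, 0--3=3, 0-0=0, 0-8=-8
a = 8: 8--5=13, 8--4=12, 8--3=11, 8-0=8, 8-8=0
Collecting distinct values (and noting 0 appears from a-a):
A - A = {-13, -12, -11, -8, -5, -4, -3, -2, -1, 0, 1, 2, 3, 4, 5, 8, 11, 12, 13}
|A - A| = 19

A - A = {-13, -12, -11, -8, -5, -4, -3, -2, -1, 0, 1, 2, 3, 4, 5, 8, 11, 12, 13}


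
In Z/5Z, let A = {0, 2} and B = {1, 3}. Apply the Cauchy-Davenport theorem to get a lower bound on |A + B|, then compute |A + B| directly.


Cauchy-Davenport: |A + B| ≥ min(p, |A| + |B| - 1) for A, B nonempty in Z/pZ.
|A| = 2, |B| = 2, p = 5.
CD lower bound = min(5, 2 + 2 - 1) = min(5, 3) = 3.
Compute A + B mod 5 directly:
a = 0: 0+1=1, 0+3=3
a = 2: 2+1=3, 2+3=0
A + B = {0, 1, 3}, so |A + B| = 3.
Verify: 3 ≥ 3? Yes ✓.

CD lower bound = 3, actual |A + B| = 3.


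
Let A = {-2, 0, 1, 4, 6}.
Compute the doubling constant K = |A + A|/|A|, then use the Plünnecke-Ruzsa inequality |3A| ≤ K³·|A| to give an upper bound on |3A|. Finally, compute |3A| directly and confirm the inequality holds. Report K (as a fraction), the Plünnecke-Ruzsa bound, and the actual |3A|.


|A| = 5.
Step 1: Compute A + A by enumerating all 25 pairs.
A + A = {-4, -2, -1, 0, 1, 2, 4, 5, 6, 7, 8, 10, 12}, so |A + A| = 13.
Step 2: Doubling constant K = |A + A|/|A| = 13/5 = 13/5 ≈ 2.6000.
Step 3: Plünnecke-Ruzsa gives |3A| ≤ K³·|A| = (2.6000)³ · 5 ≈ 87.8800.
Step 4: Compute 3A = A + A + A directly by enumerating all triples (a,b,c) ∈ A³; |3A| = 22.
Step 5: Check 22 ≤ 87.8800? Yes ✓.

K = 13/5, Plünnecke-Ruzsa bound K³|A| ≈ 87.8800, |3A| = 22, inequality holds.


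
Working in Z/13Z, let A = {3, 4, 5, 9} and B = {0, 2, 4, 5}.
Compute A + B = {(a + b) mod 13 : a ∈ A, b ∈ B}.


Work in Z/13Z: reduce every sum a + b modulo 13.
Enumerate all 16 pairs:
a = 3: 3+0=3, 3+2=5, 3+4=7, 3+5=8
a = 4: 4+0=4, 4+2=6, 4+4=8, 4+5=9
a = 5: 5+0=5, 5+2=7, 5+4=9, 5+5=10
a = 9: 9+0=9, 9+2=11, 9+4=0, 9+5=1
Distinct residues collected: {0, 1, 3, 4, 5, 6, 7, 8, 9, 10, 11}
|A + B| = 11 (out of 13 total residues).

A + B = {0, 1, 3, 4, 5, 6, 7, 8, 9, 10, 11}


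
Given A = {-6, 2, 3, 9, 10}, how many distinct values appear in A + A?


A + A = {a + a' : a, a' ∈ A}; |A| = 5.
General bounds: 2|A| - 1 ≤ |A + A| ≤ |A|(|A|+1)/2, i.e. 9 ≤ |A + A| ≤ 15.
Lower bound 2|A|-1 is attained iff A is an arithmetic progression.
Enumerate sums a + a' for a ≤ a' (symmetric, so this suffices):
a = -6: -6+-6=-12, -6+2=-4, -6+3=-3, -6+9=3, -6+10=4
a = 2: 2+2=4, 2+3=5, 2+9=11, 2+10=12
a = 3: 3+3=6, 3+9=12, 3+10=13
a = 9: 9+9=18, 9+10=19
a = 10: 10+10=20
Distinct sums: {-12, -4, -3, 3, 4, 5, 6, 11, 12, 13, 18, 19, 20}
|A + A| = 13

|A + A| = 13


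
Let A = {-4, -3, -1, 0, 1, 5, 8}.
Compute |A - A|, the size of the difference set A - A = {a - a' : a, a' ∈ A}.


A - A = {a - a' : a, a' ∈ A}; |A| = 7.
Bounds: 2|A|-1 ≤ |A - A| ≤ |A|² - |A| + 1, i.e. 13 ≤ |A - A| ≤ 43.
Note: 0 ∈ A - A always (from a - a). The set is symmetric: if d ∈ A - A then -d ∈ A - A.
Enumerate nonzero differences d = a - a' with a > a' (then include -d):
Positive differences: {1, 2, 3, 4, 5, 6, 7, 8, 9, 11, 12}
Full difference set: {0} ∪ (positive diffs) ∪ (negative diffs).
|A - A| = 1 + 2·11 = 23 (matches direct enumeration: 23).

|A - A| = 23


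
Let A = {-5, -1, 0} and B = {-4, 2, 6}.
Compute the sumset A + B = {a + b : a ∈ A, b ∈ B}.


A + B = {a + b : a ∈ A, b ∈ B}.
Enumerate all |A|·|B| = 3·3 = 9 pairs (a, b) and collect distinct sums.
a = -5: -5+-4=-9, -5+2=-3, -5+6=1
a = -1: -1+-4=-5, -1+2=1, -1+6=5
a = 0: 0+-4=-4, 0+2=2, 0+6=6
Collecting distinct sums: A + B = {-9, -5, -4, -3, 1, 2, 5, 6}
|A + B| = 8

A + B = {-9, -5, -4, -3, 1, 2, 5, 6}


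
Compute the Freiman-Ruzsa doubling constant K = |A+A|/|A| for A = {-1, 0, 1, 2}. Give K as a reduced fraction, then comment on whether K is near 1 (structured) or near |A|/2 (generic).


|A| = 4.
Compute A + A by enumerating all 16 pairs.
A + A = {-2, -1, 0, 1, 2, 3, 4}, so |A + A| = 7.
K = |A + A| / |A| = 7/4 (already in lowest terms) ≈ 1.7500.
Reference: AP of size 4 gives K = 7/4 ≈ 1.7500; a fully generic set of size 4 gives K ≈ 2.5000.

|A| = 4, |A + A| = 7, K = 7/4.


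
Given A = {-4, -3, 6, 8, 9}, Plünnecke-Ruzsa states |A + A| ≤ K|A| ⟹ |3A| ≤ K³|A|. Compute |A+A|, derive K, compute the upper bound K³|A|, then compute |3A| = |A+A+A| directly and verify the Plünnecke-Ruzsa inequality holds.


|A| = 5.
Step 1: Compute A + A by enumerating all 25 pairs.
A + A = {-8, -7, -6, 2, 3, 4, 5, 6, 12, 14, 15, 16, 17, 18}, so |A + A| = 14.
Step 2: Doubling constant K = |A + A|/|A| = 14/5 = 14/5 ≈ 2.8000.
Step 3: Plünnecke-Ruzsa gives |3A| ≤ K³·|A| = (2.8000)³ · 5 ≈ 109.7600.
Step 4: Compute 3A = A + A + A directly by enumerating all triples (a,b,c) ∈ A³; |3A| = 27.
Step 5: Check 27 ≤ 109.7600? Yes ✓.

K = 14/5, Plünnecke-Ruzsa bound K³|A| ≈ 109.7600, |3A| = 27, inequality holds.


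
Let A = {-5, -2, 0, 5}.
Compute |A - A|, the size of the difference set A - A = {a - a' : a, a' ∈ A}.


A - A = {a - a' : a, a' ∈ A}; |A| = 4.
Bounds: 2|A|-1 ≤ |A - A| ≤ |A|² - |A| + 1, i.e. 7 ≤ |A - A| ≤ 13.
Note: 0 ∈ A - A always (from a - a). The set is symmetric: if d ∈ A - A then -d ∈ A - A.
Enumerate nonzero differences d = a - a' with a > a' (then include -d):
Positive differences: {2, 3, 5, 7, 10}
Full difference set: {0} ∪ (positive diffs) ∪ (negative diffs).
|A - A| = 1 + 2·5 = 11 (matches direct enumeration: 11).

|A - A| = 11


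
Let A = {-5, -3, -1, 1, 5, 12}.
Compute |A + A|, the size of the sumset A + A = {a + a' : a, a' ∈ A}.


A + A = {a + a' : a, a' ∈ A}; |A| = 6.
General bounds: 2|A| - 1 ≤ |A + A| ≤ |A|(|A|+1)/2, i.e. 11 ≤ |A + A| ≤ 21.
Lower bound 2|A|-1 is attained iff A is an arithmetic progression.
Enumerate sums a + a' for a ≤ a' (symmetric, so this suffices):
a = -5: -5+-5=-10, -5+-3=-8, -5+-1=-6, -5+1=-4, -5+5=0, -5+12=7
a = -3: -3+-3=-6, -3+-1=-4, -3+1=-2, -3+5=2, -3+12=9
a = -1: -1+-1=-2, -1+1=0, -1+5=4, -1+12=11
a = 1: 1+1=2, 1+5=6, 1+12=13
a = 5: 5+5=10, 5+12=17
a = 12: 12+12=24
Distinct sums: {-10, -8, -6, -4, -2, 0, 2, 4, 6, 7, 9, 10, 11, 13, 17, 24}
|A + A| = 16

|A + A| = 16


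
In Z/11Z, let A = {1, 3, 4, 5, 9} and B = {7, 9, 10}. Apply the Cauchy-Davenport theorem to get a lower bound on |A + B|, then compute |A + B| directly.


Cauchy-Davenport: |A + B| ≥ min(p, |A| + |B| - 1) for A, B nonempty in Z/pZ.
|A| = 5, |B| = 3, p = 11.
CD lower bound = min(11, 5 + 3 - 1) = min(11, 7) = 7.
Compute A + B mod 11 directly:
a = 1: 1+7=8, 1+9=10, 1+10=0
a = 3: 3+7=10, 3+9=1, 3+10=2
a = 4: 4+7=0, 4+9=2, 4+10=3
a = 5: 5+7=1, 5+9=3, 5+10=4
a = 9: 9+7=5, 9+9=7, 9+10=8
A + B = {0, 1, 2, 3, 4, 5, 7, 8, 10}, so |A + B| = 9.
Verify: 9 ≥ 7? Yes ✓.

CD lower bound = 7, actual |A + B| = 9.


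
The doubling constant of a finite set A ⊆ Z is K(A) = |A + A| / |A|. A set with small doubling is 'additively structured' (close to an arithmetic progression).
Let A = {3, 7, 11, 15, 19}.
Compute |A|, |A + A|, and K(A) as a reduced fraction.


|A| = 5.
Compute A + A by enumerating all 25 pairs.
A + A = {6, 10, 14, 18, 22, 26, 30, 34, 38}, so |A + A| = 9.
K = |A + A| / |A| = 9/5 (already in lowest terms) ≈ 1.8000.
Reference: AP of size 5 gives K = 9/5 ≈ 1.8000; a fully generic set of size 5 gives K ≈ 3.0000.

|A| = 5, |A + A| = 9, K = 9/5.


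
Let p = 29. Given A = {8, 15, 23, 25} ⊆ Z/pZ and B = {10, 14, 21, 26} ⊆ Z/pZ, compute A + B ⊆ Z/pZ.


Work in Z/29Z: reduce every sum a + b modulo 29.
Enumerate all 16 pairs:
a = 8: 8+10=18, 8+14=22, 8+21=0, 8+26=5
a = 15: 15+10=25, 15+14=0, 15+21=7, 15+26=12
a = 23: 23+10=4, 23+14=8, 23+21=15, 23+26=20
a = 25: 25+10=6, 25+14=10, 25+21=17, 25+26=22
Distinct residues collected: {0, 4, 5, 6, 7, 8, 10, 12, 15, 17, 18, 20, 22, 25}
|A + B| = 14 (out of 29 total residues).

A + B = {0, 4, 5, 6, 7, 8, 10, 12, 15, 17, 18, 20, 22, 25}


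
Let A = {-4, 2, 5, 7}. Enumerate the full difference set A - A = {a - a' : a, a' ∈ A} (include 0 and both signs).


A - A = {a - a' : a, a' ∈ A}.
Compute a - a' for each ordered pair (a, a'):
a = -4: -4--4=0, -4-2=-6, -4-5=-9, -4-7=-11
a = 2: 2--4=6, 2-2=0, 2-5=-3, 2-7=-5
a = 5: 5--4=9, 5-2=3, 5-5=0, 5-7=-2
a = 7: 7--4=11, 7-2=5, 7-5=2, 7-7=0
Collecting distinct values (and noting 0 appears from a-a):
A - A = {-11, -9, -6, -5, -3, -2, 0, 2, 3, 5, 6, 9, 11}
|A - A| = 13

A - A = {-11, -9, -6, -5, -3, -2, 0, 2, 3, 5, 6, 9, 11}


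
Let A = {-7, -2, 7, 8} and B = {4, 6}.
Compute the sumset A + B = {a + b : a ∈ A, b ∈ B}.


A + B = {a + b : a ∈ A, b ∈ B}.
Enumerate all |A|·|B| = 4·2 = 8 pairs (a, b) and collect distinct sums.
a = -7: -7+4=-3, -7+6=-1
a = -2: -2+4=2, -2+6=4
a = 7: 7+4=11, 7+6=13
a = 8: 8+4=12, 8+6=14
Collecting distinct sums: A + B = {-3, -1, 2, 4, 11, 12, 13, 14}
|A + B| = 8

A + B = {-3, -1, 2, 4, 11, 12, 13, 14}


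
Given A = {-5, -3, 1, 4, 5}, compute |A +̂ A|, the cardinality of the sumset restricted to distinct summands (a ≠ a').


Restricted sumset: A +̂ A = {a + a' : a ∈ A, a' ∈ A, a ≠ a'}.
Equivalently, take A + A and drop any sum 2a that is achievable ONLY as a + a for a ∈ A (i.e. sums representable only with equal summands).
Enumerate pairs (a, a') with a < a' (symmetric, so each unordered pair gives one sum; this covers all a ≠ a'):
  -5 + -3 = -8
  -5 + 1 = -4
  -5 + 4 = -1
  -5 + 5 = 0
  -3 + 1 = -2
  -3 + 4 = 1
  -3 + 5 = 2
  1 + 4 = 5
  1 + 5 = 6
  4 + 5 = 9
Collected distinct sums: {-8, -4, -2, -1, 0, 1, 2, 5, 6, 9}
|A +̂ A| = 10
(Reference bound: |A +̂ A| ≥ 2|A| - 3 for |A| ≥ 2, with |A| = 5 giving ≥ 7.)

|A +̂ A| = 10


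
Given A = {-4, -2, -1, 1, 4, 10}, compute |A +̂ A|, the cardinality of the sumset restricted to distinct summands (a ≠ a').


Restricted sumset: A +̂ A = {a + a' : a ∈ A, a' ∈ A, a ≠ a'}.
Equivalently, take A + A and drop any sum 2a that is achievable ONLY as a + a for a ∈ A (i.e. sums representable only with equal summands).
Enumerate pairs (a, a') with a < a' (symmetric, so each unordered pair gives one sum; this covers all a ≠ a'):
  -4 + -2 = -6
  -4 + -1 = -5
  -4 + 1 = -3
  -4 + 4 = 0
  -4 + 10 = 6
  -2 + -1 = -3
  -2 + 1 = -1
  -2 + 4 = 2
  -2 + 10 = 8
  -1 + 1 = 0
  -1 + 4 = 3
  -1 + 10 = 9
  1 + 4 = 5
  1 + 10 = 11
  4 + 10 = 14
Collected distinct sums: {-6, -5, -3, -1, 0, 2, 3, 5, 6, 8, 9, 11, 14}
|A +̂ A| = 13
(Reference bound: |A +̂ A| ≥ 2|A| - 3 for |A| ≥ 2, with |A| = 6 giving ≥ 9.)

|A +̂ A| = 13


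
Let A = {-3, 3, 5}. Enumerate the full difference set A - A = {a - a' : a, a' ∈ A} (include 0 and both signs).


A - A = {a - a' : a, a' ∈ A}.
Compute a - a' for each ordered pair (a, a'):
a = -3: -3--3=0, -3-3=-6, -3-5=-8
a = 3: 3--3=6, 3-3=0, 3-5=-2
a = 5: 5--3=8, 5-3=2, 5-5=0
Collecting distinct values (and noting 0 appears from a-a):
A - A = {-8, -6, -2, 0, 2, 6, 8}
|A - A| = 7

A - A = {-8, -6, -2, 0, 2, 6, 8}


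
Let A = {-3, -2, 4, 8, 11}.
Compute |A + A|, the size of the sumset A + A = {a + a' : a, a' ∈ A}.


A + A = {a + a' : a, a' ∈ A}; |A| = 5.
General bounds: 2|A| - 1 ≤ |A + A| ≤ |A|(|A|+1)/2, i.e. 9 ≤ |A + A| ≤ 15.
Lower bound 2|A|-1 is attained iff A is an arithmetic progression.
Enumerate sums a + a' for a ≤ a' (symmetric, so this suffices):
a = -3: -3+-3=-6, -3+-2=-5, -3+4=1, -3+8=5, -3+11=8
a = -2: -2+-2=-4, -2+4=2, -2+8=6, -2+11=9
a = 4: 4+4=8, 4+8=12, 4+11=15
a = 8: 8+8=16, 8+11=19
a = 11: 11+11=22
Distinct sums: {-6, -5, -4, 1, 2, 5, 6, 8, 9, 12, 15, 16, 19, 22}
|A + A| = 14

|A + A| = 14


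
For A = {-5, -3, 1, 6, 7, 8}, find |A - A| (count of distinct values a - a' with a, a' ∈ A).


A - A = {a - a' : a, a' ∈ A}; |A| = 6.
Bounds: 2|A|-1 ≤ |A - A| ≤ |A|² - |A| + 1, i.e. 11 ≤ |A - A| ≤ 31.
Note: 0 ∈ A - A always (from a - a). The set is symmetric: if d ∈ A - A then -d ∈ A - A.
Enumerate nonzero differences d = a - a' with a > a' (then include -d):
Positive differences: {1, 2, 4, 5, 6, 7, 9, 10, 11, 12, 13}
Full difference set: {0} ∪ (positive diffs) ∪ (negative diffs).
|A - A| = 1 + 2·11 = 23 (matches direct enumeration: 23).

|A - A| = 23


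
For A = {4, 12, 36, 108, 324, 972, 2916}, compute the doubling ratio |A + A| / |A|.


|A| = 7.
Compute A + A by enumerating all 49 pairs.
A + A = {8, 16, 24, 40, 48, 72, 112, 120, 144, 216, 328, 336, 360, 432, 648, 976, 984, 1008, 1080, 1296, 1944, 2920, 2928, 2952, 3024, 3240, 3888, 5832}, so |A + A| = 28.
K = |A + A| / |A| = 28/7 = 4/1 ≈ 4.0000.
Reference: AP of size 7 gives K = 13/7 ≈ 1.8571; a fully generic set of size 7 gives K ≈ 4.0000.

|A| = 7, |A + A| = 28, K = 28/7 = 4/1.


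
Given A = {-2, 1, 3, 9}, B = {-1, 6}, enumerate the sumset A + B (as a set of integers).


A + B = {a + b : a ∈ A, b ∈ B}.
Enumerate all |A|·|B| = 4·2 = 8 pairs (a, b) and collect distinct sums.
a = -2: -2+-1=-3, -2+6=4
a = 1: 1+-1=0, 1+6=7
a = 3: 3+-1=2, 3+6=9
a = 9: 9+-1=8, 9+6=15
Collecting distinct sums: A + B = {-3, 0, 2, 4, 7, 8, 9, 15}
|A + B| = 8

A + B = {-3, 0, 2, 4, 7, 8, 9, 15}


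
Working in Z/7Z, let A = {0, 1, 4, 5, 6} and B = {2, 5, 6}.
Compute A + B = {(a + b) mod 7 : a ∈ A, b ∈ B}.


Work in Z/7Z: reduce every sum a + b modulo 7.
Enumerate all 15 pairs:
a = 0: 0+2=2, 0+5=5, 0+6=6
a = 1: 1+2=3, 1+5=6, 1+6=0
a = 4: 4+2=6, 4+5=2, 4+6=3
a = 5: 5+2=0, 5+5=3, 5+6=4
a = 6: 6+2=1, 6+5=4, 6+6=5
Distinct residues collected: {0, 1, 2, 3, 4, 5, 6}
|A + B| = 7 (out of 7 total residues).

A + B = {0, 1, 2, 3, 4, 5, 6}


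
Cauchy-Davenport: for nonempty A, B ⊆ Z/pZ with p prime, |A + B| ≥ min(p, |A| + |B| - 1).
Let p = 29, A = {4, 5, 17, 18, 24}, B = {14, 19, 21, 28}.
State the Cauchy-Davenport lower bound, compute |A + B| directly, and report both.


Cauchy-Davenport: |A + B| ≥ min(p, |A| + |B| - 1) for A, B nonempty in Z/pZ.
|A| = 5, |B| = 4, p = 29.
CD lower bound = min(29, 5 + 4 - 1) = min(29, 8) = 8.
Compute A + B mod 29 directly:
a = 4: 4+14=18, 4+19=23, 4+21=25, 4+28=3
a = 5: 5+14=19, 5+19=24, 5+21=26, 5+28=4
a = 17: 17+14=2, 17+19=7, 17+21=9, 17+28=16
a = 18: 18+14=3, 18+19=8, 18+21=10, 18+28=17
a = 24: 24+14=9, 24+19=14, 24+21=16, 24+28=23
A + B = {2, 3, 4, 7, 8, 9, 10, 14, 16, 17, 18, 19, 23, 24, 25, 26}, so |A + B| = 16.
Verify: 16 ≥ 8? Yes ✓.

CD lower bound = 8, actual |A + B| = 16.


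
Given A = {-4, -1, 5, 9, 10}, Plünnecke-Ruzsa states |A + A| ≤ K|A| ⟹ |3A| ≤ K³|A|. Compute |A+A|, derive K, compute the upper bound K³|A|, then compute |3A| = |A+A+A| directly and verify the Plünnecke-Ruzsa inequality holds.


|A| = 5.
Step 1: Compute A + A by enumerating all 25 pairs.
A + A = {-8, -5, -2, 1, 4, 5, 6, 8, 9, 10, 14, 15, 18, 19, 20}, so |A + A| = 15.
Step 2: Doubling constant K = |A + A|/|A| = 15/5 = 15/5 ≈ 3.0000.
Step 3: Plünnecke-Ruzsa gives |3A| ≤ K³·|A| = (3.0000)³ · 5 ≈ 135.0000.
Step 4: Compute 3A = A + A + A directly by enumerating all triples (a,b,c) ∈ A³; |3A| = 31.
Step 5: Check 31 ≤ 135.0000? Yes ✓.

K = 15/5, Plünnecke-Ruzsa bound K³|A| ≈ 135.0000, |3A| = 31, inequality holds.


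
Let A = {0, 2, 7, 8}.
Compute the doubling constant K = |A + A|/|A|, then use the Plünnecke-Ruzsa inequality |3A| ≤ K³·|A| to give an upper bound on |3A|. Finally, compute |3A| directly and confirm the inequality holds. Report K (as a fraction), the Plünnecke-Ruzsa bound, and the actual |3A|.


|A| = 4.
Step 1: Compute A + A by enumerating all 16 pairs.
A + A = {0, 2, 4, 7, 8, 9, 10, 14, 15, 16}, so |A + A| = 10.
Step 2: Doubling constant K = |A + A|/|A| = 10/4 = 10/4 ≈ 2.5000.
Step 3: Plünnecke-Ruzsa gives |3A| ≤ K³·|A| = (2.5000)³ · 4 ≈ 62.5000.
Step 4: Compute 3A = A + A + A directly by enumerating all triples (a,b,c) ∈ A³; |3A| = 19.
Step 5: Check 19 ≤ 62.5000? Yes ✓.

K = 10/4, Plünnecke-Ruzsa bound K³|A| ≈ 62.5000, |3A| = 19, inequality holds.


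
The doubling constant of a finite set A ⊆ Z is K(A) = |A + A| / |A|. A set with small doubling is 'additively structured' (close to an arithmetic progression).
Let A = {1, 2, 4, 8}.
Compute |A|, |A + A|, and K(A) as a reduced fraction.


|A| = 4.
Compute A + A by enumerating all 16 pairs.
A + A = {2, 3, 4, 5, 6, 8, 9, 10, 12, 16}, so |A + A| = 10.
K = |A + A| / |A| = 10/4 = 5/2 ≈ 2.5000.
Reference: AP of size 4 gives K = 7/4 ≈ 1.7500; a fully generic set of size 4 gives K ≈ 2.5000.

|A| = 4, |A + A| = 10, K = 10/4 = 5/2.


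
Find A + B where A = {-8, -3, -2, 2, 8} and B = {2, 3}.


A + B = {a + b : a ∈ A, b ∈ B}.
Enumerate all |A|·|B| = 5·2 = 10 pairs (a, b) and collect distinct sums.
a = -8: -8+2=-6, -8+3=-5
a = -3: -3+2=-1, -3+3=0
a = -2: -2+2=0, -2+3=1
a = 2: 2+2=4, 2+3=5
a = 8: 8+2=10, 8+3=11
Collecting distinct sums: A + B = {-6, -5, -1, 0, 1, 4, 5, 10, 11}
|A + B| = 9

A + B = {-6, -5, -1, 0, 1, 4, 5, 10, 11}


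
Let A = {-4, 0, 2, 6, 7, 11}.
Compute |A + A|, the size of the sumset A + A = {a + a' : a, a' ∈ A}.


A + A = {a + a' : a, a' ∈ A}; |A| = 6.
General bounds: 2|A| - 1 ≤ |A + A| ≤ |A|(|A|+1)/2, i.e. 11 ≤ |A + A| ≤ 21.
Lower bound 2|A|-1 is attained iff A is an arithmetic progression.
Enumerate sums a + a' for a ≤ a' (symmetric, so this suffices):
a = -4: -4+-4=-8, -4+0=-4, -4+2=-2, -4+6=2, -4+7=3, -4+11=7
a = 0: 0+0=0, 0+2=2, 0+6=6, 0+7=7, 0+11=11
a = 2: 2+2=4, 2+6=8, 2+7=9, 2+11=13
a = 6: 6+6=12, 6+7=13, 6+11=17
a = 7: 7+7=14, 7+11=18
a = 11: 11+11=22
Distinct sums: {-8, -4, -2, 0, 2, 3, 4, 6, 7, 8, 9, 11, 12, 13, 14, 17, 18, 22}
|A + A| = 18

|A + A| = 18


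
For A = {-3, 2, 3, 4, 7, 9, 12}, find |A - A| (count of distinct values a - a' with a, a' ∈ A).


A - A = {a - a' : a, a' ∈ A}; |A| = 7.
Bounds: 2|A|-1 ≤ |A - A| ≤ |A|² - |A| + 1, i.e. 13 ≤ |A - A| ≤ 43.
Note: 0 ∈ A - A always (from a - a). The set is symmetric: if d ∈ A - A then -d ∈ A - A.
Enumerate nonzero differences d = a - a' with a > a' (then include -d):
Positive differences: {1, 2, 3, 4, 5, 6, 7, 8, 9, 10, 12, 15}
Full difference set: {0} ∪ (positive diffs) ∪ (negative diffs).
|A - A| = 1 + 2·12 = 25 (matches direct enumeration: 25).

|A - A| = 25


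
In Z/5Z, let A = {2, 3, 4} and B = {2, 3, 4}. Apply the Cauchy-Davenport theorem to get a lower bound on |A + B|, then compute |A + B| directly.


Cauchy-Davenport: |A + B| ≥ min(p, |A| + |B| - 1) for A, B nonempty in Z/pZ.
|A| = 3, |B| = 3, p = 5.
CD lower bound = min(5, 3 + 3 - 1) = min(5, 5) = 5.
Compute A + B mod 5 directly:
a = 2: 2+2=4, 2+3=0, 2+4=1
a = 3: 3+2=0, 3+3=1, 3+4=2
a = 4: 4+2=1, 4+3=2, 4+4=3
A + B = {0, 1, 2, 3, 4}, so |A + B| = 5.
Verify: 5 ≥ 5? Yes ✓.

CD lower bound = 5, actual |A + B| = 5.


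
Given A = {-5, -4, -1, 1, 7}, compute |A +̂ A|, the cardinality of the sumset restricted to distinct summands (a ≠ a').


Restricted sumset: A +̂ A = {a + a' : a ∈ A, a' ∈ A, a ≠ a'}.
Equivalently, take A + A and drop any sum 2a that is achievable ONLY as a + a for a ∈ A (i.e. sums representable only with equal summands).
Enumerate pairs (a, a') with a < a' (symmetric, so each unordered pair gives one sum; this covers all a ≠ a'):
  -5 + -4 = -9
  -5 + -1 = -6
  -5 + 1 = -4
  -5 + 7 = 2
  -4 + -1 = -5
  -4 + 1 = -3
  -4 + 7 = 3
  -1 + 1 = 0
  -1 + 7 = 6
  1 + 7 = 8
Collected distinct sums: {-9, -6, -5, -4, -3, 0, 2, 3, 6, 8}
|A +̂ A| = 10
(Reference bound: |A +̂ A| ≥ 2|A| - 3 for |A| ≥ 2, with |A| = 5 giving ≥ 7.)

|A +̂ A| = 10


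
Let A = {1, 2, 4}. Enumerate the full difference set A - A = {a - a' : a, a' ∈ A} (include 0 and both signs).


A - A = {a - a' : a, a' ∈ A}.
Compute a - a' for each ordered pair (a, a'):
a = 1: 1-1=0, 1-2=-1, 1-4=-3
a = 2: 2-1=1, 2-2=0, 2-4=-2
a = 4: 4-1=3, 4-2=2, 4-4=0
Collecting distinct values (and noting 0 appears from a-a):
A - A = {-3, -2, -1, 0, 1, 2, 3}
|A - A| = 7

A - A = {-3, -2, -1, 0, 1, 2, 3}


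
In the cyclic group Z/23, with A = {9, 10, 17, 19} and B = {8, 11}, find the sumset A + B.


Work in Z/23Z: reduce every sum a + b modulo 23.
Enumerate all 8 pairs:
a = 9: 9+8=17, 9+11=20
a = 10: 10+8=18, 10+11=21
a = 17: 17+8=2, 17+11=5
a = 19: 19+8=4, 19+11=7
Distinct residues collected: {2, 4, 5, 7, 17, 18, 20, 21}
|A + B| = 8 (out of 23 total residues).

A + B = {2, 4, 5, 7, 17, 18, 20, 21}


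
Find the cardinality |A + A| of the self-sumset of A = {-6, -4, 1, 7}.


A + A = {a + a' : a, a' ∈ A}; |A| = 4.
General bounds: 2|A| - 1 ≤ |A + A| ≤ |A|(|A|+1)/2, i.e. 7 ≤ |A + A| ≤ 10.
Lower bound 2|A|-1 is attained iff A is an arithmetic progression.
Enumerate sums a + a' for a ≤ a' (symmetric, so this suffices):
a = -6: -6+-6=-12, -6+-4=-10, -6+1=-5, -6+7=1
a = -4: -4+-4=-8, -4+1=-3, -4+7=3
a = 1: 1+1=2, 1+7=8
a = 7: 7+7=14
Distinct sums: {-12, -10, -8, -5, -3, 1, 2, 3, 8, 14}
|A + A| = 10

|A + A| = 10


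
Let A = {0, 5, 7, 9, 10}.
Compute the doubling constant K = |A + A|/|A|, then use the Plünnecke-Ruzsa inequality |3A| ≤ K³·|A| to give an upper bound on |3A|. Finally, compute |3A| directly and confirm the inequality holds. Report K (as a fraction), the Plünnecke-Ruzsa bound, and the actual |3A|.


|A| = 5.
Step 1: Compute A + A by enumerating all 25 pairs.
A + A = {0, 5, 7, 9, 10, 12, 14, 15, 16, 17, 18, 19, 20}, so |A + A| = 13.
Step 2: Doubling constant K = |A + A|/|A| = 13/5 = 13/5 ≈ 2.6000.
Step 3: Plünnecke-Ruzsa gives |3A| ≤ K³·|A| = (2.6000)³ · 5 ≈ 87.8800.
Step 4: Compute 3A = A + A + A directly by enumerating all triples (a,b,c) ∈ A³; |3A| = 23.
Step 5: Check 23 ≤ 87.8800? Yes ✓.

K = 13/5, Plünnecke-Ruzsa bound K³|A| ≈ 87.8800, |3A| = 23, inequality holds.


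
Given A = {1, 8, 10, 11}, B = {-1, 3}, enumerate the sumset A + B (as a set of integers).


A + B = {a + b : a ∈ A, b ∈ B}.
Enumerate all |A|·|B| = 4·2 = 8 pairs (a, b) and collect distinct sums.
a = 1: 1+-1=0, 1+3=4
a = 8: 8+-1=7, 8+3=11
a = 10: 10+-1=9, 10+3=13
a = 11: 11+-1=10, 11+3=14
Collecting distinct sums: A + B = {0, 4, 7, 9, 10, 11, 13, 14}
|A + B| = 8

A + B = {0, 4, 7, 9, 10, 11, 13, 14}


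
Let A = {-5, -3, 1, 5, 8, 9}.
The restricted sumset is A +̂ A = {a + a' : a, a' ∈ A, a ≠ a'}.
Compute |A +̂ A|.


Restricted sumset: A +̂ A = {a + a' : a ∈ A, a' ∈ A, a ≠ a'}.
Equivalently, take A + A and drop any sum 2a that is achievable ONLY as a + a for a ∈ A (i.e. sums representable only with equal summands).
Enumerate pairs (a, a') with a < a' (symmetric, so each unordered pair gives one sum; this covers all a ≠ a'):
  -5 + -3 = -8
  -5 + 1 = -4
  -5 + 5 = 0
  -5 + 8 = 3
  -5 + 9 = 4
  -3 + 1 = -2
  -3 + 5 = 2
  -3 + 8 = 5
  -3 + 9 = 6
  1 + 5 = 6
  1 + 8 = 9
  1 + 9 = 10
  5 + 8 = 13
  5 + 9 = 14
  8 + 9 = 17
Collected distinct sums: {-8, -4, -2, 0, 2, 3, 4, 5, 6, 9, 10, 13, 14, 17}
|A +̂ A| = 14
(Reference bound: |A +̂ A| ≥ 2|A| - 3 for |A| ≥ 2, with |A| = 6 giving ≥ 9.)

|A +̂ A| = 14


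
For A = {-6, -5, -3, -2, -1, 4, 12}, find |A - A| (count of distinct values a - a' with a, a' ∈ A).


A - A = {a - a' : a, a' ∈ A}; |A| = 7.
Bounds: 2|A|-1 ≤ |A - A| ≤ |A|² - |A| + 1, i.e. 13 ≤ |A - A| ≤ 43.
Note: 0 ∈ A - A always (from a - a). The set is symmetric: if d ∈ A - A then -d ∈ A - A.
Enumerate nonzero differences d = a - a' with a > a' (then include -d):
Positive differences: {1, 2, 3, 4, 5, 6, 7, 8, 9, 10, 13, 14, 15, 17, 18}
Full difference set: {0} ∪ (positive diffs) ∪ (negative diffs).
|A - A| = 1 + 2·15 = 31 (matches direct enumeration: 31).

|A - A| = 31


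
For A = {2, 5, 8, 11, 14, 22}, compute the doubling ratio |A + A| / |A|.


|A| = 6.
Compute A + A by enumerating all 36 pairs.
A + A = {4, 7, 10, 13, 16, 19, 22, 24, 25, 27, 28, 30, 33, 36, 44}, so |A + A| = 15.
K = |A + A| / |A| = 15/6 = 5/2 ≈ 2.5000.
Reference: AP of size 6 gives K = 11/6 ≈ 1.8333; a fully generic set of size 6 gives K ≈ 3.5000.

|A| = 6, |A + A| = 15, K = 15/6 = 5/2.


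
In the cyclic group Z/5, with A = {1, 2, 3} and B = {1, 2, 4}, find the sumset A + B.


Work in Z/5Z: reduce every sum a + b modulo 5.
Enumerate all 9 pairs:
a = 1: 1+1=2, 1+2=3, 1+4=0
a = 2: 2+1=3, 2+2=4, 2+4=1
a = 3: 3+1=4, 3+2=0, 3+4=2
Distinct residues collected: {0, 1, 2, 3, 4}
|A + B| = 5 (out of 5 total residues).

A + B = {0, 1, 2, 3, 4}


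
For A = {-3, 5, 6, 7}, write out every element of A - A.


A - A = {a - a' : a, a' ∈ A}.
Compute a - a' for each ordered pair (a, a'):
a = -3: -3--3=0, -3-5=-8, -3-6=-9, -3-7=-10
a = 5: 5--3=8, 5-5=0, 5-6=-1, 5-7=-2
a = 6: 6--3=9, 6-5=1, 6-6=0, 6-7=-1
a = 7: 7--3=10, 7-5=2, 7-6=1, 7-7=0
Collecting distinct values (and noting 0 appears from a-a):
A - A = {-10, -9, -8, -2, -1, 0, 1, 2, 8, 9, 10}
|A - A| = 11

A - A = {-10, -9, -8, -2, -1, 0, 1, 2, 8, 9, 10}


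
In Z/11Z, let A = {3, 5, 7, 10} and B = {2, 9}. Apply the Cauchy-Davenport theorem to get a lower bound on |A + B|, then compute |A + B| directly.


Cauchy-Davenport: |A + B| ≥ min(p, |A| + |B| - 1) for A, B nonempty in Z/pZ.
|A| = 4, |B| = 2, p = 11.
CD lower bound = min(11, 4 + 2 - 1) = min(11, 5) = 5.
Compute A + B mod 11 directly:
a = 3: 3+2=5, 3+9=1
a = 5: 5+2=7, 5+9=3
a = 7: 7+2=9, 7+9=5
a = 10: 10+2=1, 10+9=8
A + B = {1, 3, 5, 7, 8, 9}, so |A + B| = 6.
Verify: 6 ≥ 5? Yes ✓.

CD lower bound = 5, actual |A + B| = 6.
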